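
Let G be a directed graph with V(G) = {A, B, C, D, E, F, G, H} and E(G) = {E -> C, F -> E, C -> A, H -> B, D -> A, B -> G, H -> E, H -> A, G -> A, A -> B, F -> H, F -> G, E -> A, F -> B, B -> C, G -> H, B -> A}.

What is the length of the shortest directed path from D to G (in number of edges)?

Distance 0: D.
Distance 1: A.
Distance 2: B.
Distance 3: C, G — contains G.

3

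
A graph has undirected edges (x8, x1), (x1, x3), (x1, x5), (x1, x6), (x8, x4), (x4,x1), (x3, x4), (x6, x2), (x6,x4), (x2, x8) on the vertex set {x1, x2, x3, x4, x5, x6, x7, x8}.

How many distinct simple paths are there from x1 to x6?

7

x1–x3–x4–x6
x1–x3–x4–x8–x2–x6
x1–x4–x6
x1–x4–x8–x2–x6
x1–x6
x1–x8–x2–x6
x1–x8–x4–x6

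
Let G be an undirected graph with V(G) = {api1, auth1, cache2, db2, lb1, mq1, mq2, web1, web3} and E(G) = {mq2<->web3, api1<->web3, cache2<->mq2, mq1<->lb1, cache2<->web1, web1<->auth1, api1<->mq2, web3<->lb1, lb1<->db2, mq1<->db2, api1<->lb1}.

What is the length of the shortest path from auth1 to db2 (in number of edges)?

6

Distance 0: auth1.
Distance 1: web1.
Distance 2: cache2.
Distance 3: mq2.
Distance 4: api1, web3.
Distance 5: lb1.
Distance 6: db2, mq1 — contains db2.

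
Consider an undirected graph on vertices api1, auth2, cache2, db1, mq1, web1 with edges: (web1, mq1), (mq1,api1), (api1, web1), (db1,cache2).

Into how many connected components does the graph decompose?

From api1: component {api1, mq1, web1}.
From auth2: component {auth2}.
From cache2: component {cache2, db1}.
That's 3 components.

3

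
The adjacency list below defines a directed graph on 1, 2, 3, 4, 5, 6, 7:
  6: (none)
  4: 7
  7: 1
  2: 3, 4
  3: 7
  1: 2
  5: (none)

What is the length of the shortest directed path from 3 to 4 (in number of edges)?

4

Distance 0: 3.
Distance 1: 7.
Distance 2: 1.
Distance 3: 2.
Distance 4: 4 — contains 4.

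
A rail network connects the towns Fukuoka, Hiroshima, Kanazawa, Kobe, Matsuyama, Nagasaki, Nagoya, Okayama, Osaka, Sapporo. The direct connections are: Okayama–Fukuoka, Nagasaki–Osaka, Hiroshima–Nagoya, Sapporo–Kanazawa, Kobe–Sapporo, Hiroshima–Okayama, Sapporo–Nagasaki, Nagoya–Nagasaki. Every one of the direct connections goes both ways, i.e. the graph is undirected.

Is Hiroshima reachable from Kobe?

Explore from Kobe.
Distance 1: reach Sapporo.
Distance 2: reach Kanazawa, Nagasaki.
Distance 3: reach Nagoya, Osaka.
Distance 4: reach Hiroshima.
Found Hiroshima.

Yes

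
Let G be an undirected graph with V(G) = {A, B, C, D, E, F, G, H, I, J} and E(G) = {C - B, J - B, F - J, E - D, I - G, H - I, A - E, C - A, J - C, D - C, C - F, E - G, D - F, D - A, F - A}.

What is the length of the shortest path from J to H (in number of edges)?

Distance 0: J.
Distance 1: B, C, F.
Distance 2: A, D.
Distance 3: E.
Distance 4: G.
Distance 5: I.
Distance 6: H — contains H.

6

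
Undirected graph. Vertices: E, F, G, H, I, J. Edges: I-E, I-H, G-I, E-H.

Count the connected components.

3

From E: component {E, G, H, I}.
From F: component {F}.
From J: component {J}.
That's 3 components.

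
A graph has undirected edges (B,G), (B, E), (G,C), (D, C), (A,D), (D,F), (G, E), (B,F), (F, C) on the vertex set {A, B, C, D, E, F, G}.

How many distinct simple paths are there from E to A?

8

E–B–F–C–D–A
E–B–F–D–A
E–B–G–C–D–A
E–B–G–C–F–D–A
E–G–B–F–C–D–A
E–G–B–F–D–A
E–G–C–D–A
E–G–C–F–D–A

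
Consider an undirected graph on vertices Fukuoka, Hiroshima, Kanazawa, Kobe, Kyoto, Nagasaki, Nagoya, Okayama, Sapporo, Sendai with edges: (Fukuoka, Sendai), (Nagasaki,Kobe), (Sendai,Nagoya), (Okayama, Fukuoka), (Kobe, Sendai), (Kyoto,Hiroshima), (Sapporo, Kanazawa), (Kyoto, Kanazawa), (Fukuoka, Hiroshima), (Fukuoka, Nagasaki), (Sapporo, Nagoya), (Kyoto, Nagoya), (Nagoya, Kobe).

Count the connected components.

From Fukuoka: component {Fukuoka, Hiroshima, Kanazawa, Kobe, Kyoto, Nagasaki, Nagoya, Okayama, Sapporo, Sendai}.
That's 1 component.

1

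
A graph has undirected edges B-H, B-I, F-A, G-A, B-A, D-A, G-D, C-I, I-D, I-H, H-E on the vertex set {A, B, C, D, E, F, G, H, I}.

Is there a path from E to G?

Explore from E.
Distance 1: reach H.
Distance 2: reach B, I.
Distance 3: reach A, C, D.
Distance 4: reach F, G.
Found G.

Yes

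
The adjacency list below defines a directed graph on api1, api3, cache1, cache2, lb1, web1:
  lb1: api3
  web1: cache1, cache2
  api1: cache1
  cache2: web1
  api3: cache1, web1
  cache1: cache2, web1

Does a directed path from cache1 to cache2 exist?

Explore from cache1.
Distance 1: reach cache2, web1.
Found cache2.

Yes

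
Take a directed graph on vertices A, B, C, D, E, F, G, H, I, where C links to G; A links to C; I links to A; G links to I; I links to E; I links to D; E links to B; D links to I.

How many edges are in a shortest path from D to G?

4

Distance 0: D.
Distance 1: I.
Distance 2: A, E.
Distance 3: B, C.
Distance 4: G — contains G.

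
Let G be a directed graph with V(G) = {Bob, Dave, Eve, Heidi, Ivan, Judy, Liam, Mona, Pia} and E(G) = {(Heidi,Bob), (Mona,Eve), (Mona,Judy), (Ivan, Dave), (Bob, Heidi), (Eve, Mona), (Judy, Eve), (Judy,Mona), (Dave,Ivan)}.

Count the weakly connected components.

5

From Bob: component {Bob, Heidi}.
From Dave: component {Dave, Ivan}.
From Eve: component {Eve, Judy, Mona}.
From Liam: component {Liam}.
From Pia: component {Pia}.
That's 5 components.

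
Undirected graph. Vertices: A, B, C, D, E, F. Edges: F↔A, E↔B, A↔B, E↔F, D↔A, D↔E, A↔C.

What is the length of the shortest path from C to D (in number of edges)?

Distance 0: C.
Distance 1: A.
Distance 2: B, D, F — contains D.

2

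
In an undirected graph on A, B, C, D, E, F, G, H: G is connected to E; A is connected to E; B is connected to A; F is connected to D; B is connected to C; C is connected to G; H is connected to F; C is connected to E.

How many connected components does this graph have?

2

From A: component {A, B, C, E, G}.
From D: component {D, F, H}.
That's 2 components.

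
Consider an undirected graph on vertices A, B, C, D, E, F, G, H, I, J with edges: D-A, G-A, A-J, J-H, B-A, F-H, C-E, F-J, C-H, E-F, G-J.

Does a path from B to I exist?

No

Explore from B.
Distance 1: reach A.
Distance 2: reach D, G, J.
Distance 3: reach F, H.
Distance 4: reach C, E.
The search is exhausted without reaching I; it lies in a different component.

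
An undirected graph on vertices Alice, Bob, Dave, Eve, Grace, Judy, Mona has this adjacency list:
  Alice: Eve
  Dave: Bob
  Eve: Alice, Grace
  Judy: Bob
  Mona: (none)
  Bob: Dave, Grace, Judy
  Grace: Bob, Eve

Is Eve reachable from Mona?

No

Mona has no edges, so nothing is reachable from it.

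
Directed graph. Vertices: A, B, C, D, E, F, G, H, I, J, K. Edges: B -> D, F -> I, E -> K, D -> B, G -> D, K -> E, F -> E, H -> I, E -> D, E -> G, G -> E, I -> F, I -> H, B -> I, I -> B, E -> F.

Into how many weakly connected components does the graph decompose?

From A: component {A}.
From B: component {B, D, E, F, G, H, I, K}.
From C: component {C}.
From J: component {J}.
That's 4 components.

4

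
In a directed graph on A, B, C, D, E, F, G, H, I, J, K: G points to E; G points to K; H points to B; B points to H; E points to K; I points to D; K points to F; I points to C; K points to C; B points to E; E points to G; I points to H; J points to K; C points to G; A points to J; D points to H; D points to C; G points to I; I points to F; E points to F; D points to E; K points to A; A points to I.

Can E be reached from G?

Yes

Explore from G.
Distance 1: reach E, I, K.
Found E.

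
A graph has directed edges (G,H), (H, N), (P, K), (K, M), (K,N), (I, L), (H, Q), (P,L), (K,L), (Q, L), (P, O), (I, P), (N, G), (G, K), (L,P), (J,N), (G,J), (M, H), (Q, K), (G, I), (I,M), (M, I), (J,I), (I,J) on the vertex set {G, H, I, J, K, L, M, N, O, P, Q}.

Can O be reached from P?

Explore from P.
Distance 1: reach K, L, O.
Found O.

Yes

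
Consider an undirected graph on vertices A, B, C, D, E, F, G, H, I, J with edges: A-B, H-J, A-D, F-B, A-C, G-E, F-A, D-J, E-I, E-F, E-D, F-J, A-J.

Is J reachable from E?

Explore from E.
Distance 1: reach D, F, G, I.
Distance 2: reach A, B, J.
Found J.

Yes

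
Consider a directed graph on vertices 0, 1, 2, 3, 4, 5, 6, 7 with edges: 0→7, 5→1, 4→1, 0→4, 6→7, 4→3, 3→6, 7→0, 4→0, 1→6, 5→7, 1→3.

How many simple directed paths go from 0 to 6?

3

0→4→1→3→6
0→4→1→6
0→4→3→6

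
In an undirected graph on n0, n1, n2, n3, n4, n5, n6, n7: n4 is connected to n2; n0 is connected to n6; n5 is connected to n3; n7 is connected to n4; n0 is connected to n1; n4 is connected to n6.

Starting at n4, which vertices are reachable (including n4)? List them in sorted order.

Start at n4.
Its neighbours: n2, n6, n7.
Then their neighbours: n0.
Then next layer: n1.
Nothing further is reachable.

n0, n1, n2, n4, n6, n7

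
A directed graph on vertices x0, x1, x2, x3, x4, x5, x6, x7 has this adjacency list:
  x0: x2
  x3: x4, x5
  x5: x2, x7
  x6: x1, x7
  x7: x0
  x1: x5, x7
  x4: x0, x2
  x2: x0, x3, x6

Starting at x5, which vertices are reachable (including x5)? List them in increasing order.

x0, x1, x2, x3, x4, x5, x6, x7

Start at x5.
Its neighbours: x2, x7.
Then their neighbours: x0, x3, x6.
Then next layer: x1, x4.
Every vertex is now reached.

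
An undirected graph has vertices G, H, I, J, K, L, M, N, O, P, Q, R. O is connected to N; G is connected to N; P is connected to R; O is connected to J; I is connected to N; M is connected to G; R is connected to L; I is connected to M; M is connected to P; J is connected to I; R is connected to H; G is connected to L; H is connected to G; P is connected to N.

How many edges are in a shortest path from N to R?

Distance 0: N.
Distance 1: G, I, O, P.
Distance 2: H, J, L, M, R — contains R.

2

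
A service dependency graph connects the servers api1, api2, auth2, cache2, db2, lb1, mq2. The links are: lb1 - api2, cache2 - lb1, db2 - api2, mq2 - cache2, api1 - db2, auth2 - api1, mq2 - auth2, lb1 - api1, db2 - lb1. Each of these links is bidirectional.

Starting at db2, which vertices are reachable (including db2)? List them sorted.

api1, api2, auth2, cache2, db2, lb1, mq2

Start at db2.
Its neighbours: api1, api2, lb1.
Then their neighbours: auth2, cache2.
Then next layer: mq2.
Every vertex is now reached.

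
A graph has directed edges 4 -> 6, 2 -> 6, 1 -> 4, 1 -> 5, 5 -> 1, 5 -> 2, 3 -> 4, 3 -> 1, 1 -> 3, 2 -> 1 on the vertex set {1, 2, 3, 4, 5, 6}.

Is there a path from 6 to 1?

6 has no outgoing edges, so nothing is reachable from it.

No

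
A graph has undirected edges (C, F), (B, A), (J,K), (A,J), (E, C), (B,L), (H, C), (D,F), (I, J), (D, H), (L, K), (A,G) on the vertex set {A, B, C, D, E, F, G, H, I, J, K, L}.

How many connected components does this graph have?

2

From A: component {A, B, G, I, J, K, L}.
From C: component {C, D, E, F, H}.
That's 2 components.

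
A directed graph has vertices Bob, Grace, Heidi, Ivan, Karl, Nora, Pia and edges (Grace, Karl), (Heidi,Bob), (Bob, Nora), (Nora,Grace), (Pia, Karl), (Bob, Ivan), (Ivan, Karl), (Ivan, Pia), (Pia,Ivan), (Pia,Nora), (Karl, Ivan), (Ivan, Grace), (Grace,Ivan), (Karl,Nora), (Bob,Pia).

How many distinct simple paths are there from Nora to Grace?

Nora→Grace

1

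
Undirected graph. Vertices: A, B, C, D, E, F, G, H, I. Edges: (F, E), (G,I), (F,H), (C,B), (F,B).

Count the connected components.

From A: component {A}.
From B: component {B, C, E, F, H}.
From D: component {D}.
From G: component {G, I}.
That's 4 components.

4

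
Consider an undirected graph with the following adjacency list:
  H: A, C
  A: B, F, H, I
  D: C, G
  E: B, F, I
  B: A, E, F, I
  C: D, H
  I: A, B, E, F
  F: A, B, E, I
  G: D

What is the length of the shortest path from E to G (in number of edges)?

Distance 0: E.
Distance 1: B, F, I.
Distance 2: A.
Distance 3: H.
Distance 4: C.
Distance 5: D.
Distance 6: G — contains G.

6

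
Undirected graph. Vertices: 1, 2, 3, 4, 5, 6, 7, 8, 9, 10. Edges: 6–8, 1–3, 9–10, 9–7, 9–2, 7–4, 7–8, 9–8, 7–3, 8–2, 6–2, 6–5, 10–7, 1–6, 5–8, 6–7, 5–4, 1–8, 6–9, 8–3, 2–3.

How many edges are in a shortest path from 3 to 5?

Distance 0: 3.
Distance 1: 1, 2, 7, 8.
Distance 2: 4, 5, 6, 9, 10 — contains 5.

2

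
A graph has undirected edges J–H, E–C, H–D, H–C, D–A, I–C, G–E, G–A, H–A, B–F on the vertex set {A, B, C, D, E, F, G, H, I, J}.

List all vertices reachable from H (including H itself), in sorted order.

Start at H.
Its neighbours: A, C, D, J.
Then their neighbours: E, G, I.
Nothing further is reachable.

A, C, D, E, G, H, I, J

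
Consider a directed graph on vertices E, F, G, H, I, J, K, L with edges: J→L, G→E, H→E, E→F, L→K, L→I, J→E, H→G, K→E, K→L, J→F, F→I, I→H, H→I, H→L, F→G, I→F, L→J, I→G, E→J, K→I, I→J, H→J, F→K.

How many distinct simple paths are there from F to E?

23

F→G→E
F→I→G→E
F→I→H→E
F→I→H→G→E
F→I→H→J→E
F→I→H→J→L→K→E
F→I→H→L→J→E
F→I→H→L→K→E
... and 15 more.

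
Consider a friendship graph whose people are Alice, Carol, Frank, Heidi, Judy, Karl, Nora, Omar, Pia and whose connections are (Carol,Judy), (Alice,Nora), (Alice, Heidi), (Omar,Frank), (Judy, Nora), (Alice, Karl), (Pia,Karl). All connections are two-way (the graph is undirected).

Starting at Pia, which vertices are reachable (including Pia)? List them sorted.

Start at Pia.
Its neighbours: Karl.
Then their neighbours: Alice.
Then next layer: Heidi, Nora.
Then next layer: Judy.
Then next layer: Carol.
Nothing further is reachable.

Alice, Carol, Heidi, Judy, Karl, Nora, Pia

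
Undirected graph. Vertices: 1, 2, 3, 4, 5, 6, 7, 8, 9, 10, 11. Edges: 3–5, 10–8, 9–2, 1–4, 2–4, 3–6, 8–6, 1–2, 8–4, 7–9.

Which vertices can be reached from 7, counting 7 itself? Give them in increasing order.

1, 2, 3, 4, 5, 6, 7, 8, 9, 10

Start at 7.
Its neighbours: 9.
Then their neighbours: 2.
Then next layer: 1, 4.
Then next layer: 8.
Then next layer: 6, 10.
Then next layer: 3.
Then next layer: 5.
Nothing further is reachable.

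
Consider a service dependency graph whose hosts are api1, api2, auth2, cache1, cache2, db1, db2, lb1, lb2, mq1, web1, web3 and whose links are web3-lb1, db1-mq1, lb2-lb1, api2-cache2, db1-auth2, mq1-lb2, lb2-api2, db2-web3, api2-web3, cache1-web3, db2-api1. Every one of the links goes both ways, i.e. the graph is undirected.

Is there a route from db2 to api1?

Yes

Explore from db2.
Distance 1: reach api1, web3.
Found api1.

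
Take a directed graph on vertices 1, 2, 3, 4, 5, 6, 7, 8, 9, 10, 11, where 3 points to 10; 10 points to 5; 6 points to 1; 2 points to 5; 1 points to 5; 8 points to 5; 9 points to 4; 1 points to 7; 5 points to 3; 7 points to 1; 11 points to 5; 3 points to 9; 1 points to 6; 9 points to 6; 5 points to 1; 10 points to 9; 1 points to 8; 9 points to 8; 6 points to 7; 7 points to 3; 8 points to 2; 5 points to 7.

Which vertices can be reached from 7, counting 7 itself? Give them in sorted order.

1, 2, 3, 4, 5, 6, 7, 8, 9, 10

Start at 7.
Its neighbours: 1, 3.
Then their neighbours: 5, 6, 8, 9, 10.
Then next layer: 2, 4.
Nothing further is reachable.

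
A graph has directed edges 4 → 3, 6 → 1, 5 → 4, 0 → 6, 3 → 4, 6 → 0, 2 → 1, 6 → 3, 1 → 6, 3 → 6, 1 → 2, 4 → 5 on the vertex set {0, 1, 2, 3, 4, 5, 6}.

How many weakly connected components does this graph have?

1

From 0: component {0, 1, 2, 3, 4, 5, 6}.
That's 1 component.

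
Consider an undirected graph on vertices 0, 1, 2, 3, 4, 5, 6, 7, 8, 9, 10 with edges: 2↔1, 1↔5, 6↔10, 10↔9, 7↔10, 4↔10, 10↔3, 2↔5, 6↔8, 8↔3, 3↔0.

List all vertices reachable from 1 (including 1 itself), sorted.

Start at 1.
Its neighbours: 2, 5.
Nothing further is reachable.

1, 2, 5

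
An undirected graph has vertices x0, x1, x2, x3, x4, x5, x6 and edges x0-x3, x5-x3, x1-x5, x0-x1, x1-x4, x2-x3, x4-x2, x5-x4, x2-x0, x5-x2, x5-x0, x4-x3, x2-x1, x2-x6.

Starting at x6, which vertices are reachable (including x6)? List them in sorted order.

x0, x1, x2, x3, x4, x5, x6

Start at x6.
Its neighbours: x2.
Then their neighbours: x0, x1, x3, x4, x5.
Every vertex is now reached.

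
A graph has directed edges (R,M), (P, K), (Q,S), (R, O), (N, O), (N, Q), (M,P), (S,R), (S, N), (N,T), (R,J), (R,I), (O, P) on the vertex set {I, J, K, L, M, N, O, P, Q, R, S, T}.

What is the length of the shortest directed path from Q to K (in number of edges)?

5

Distance 0: Q.
Distance 1: S.
Distance 2: N, R.
Distance 3: I, J, M, O, T.
Distance 4: P.
Distance 5: K — contains K.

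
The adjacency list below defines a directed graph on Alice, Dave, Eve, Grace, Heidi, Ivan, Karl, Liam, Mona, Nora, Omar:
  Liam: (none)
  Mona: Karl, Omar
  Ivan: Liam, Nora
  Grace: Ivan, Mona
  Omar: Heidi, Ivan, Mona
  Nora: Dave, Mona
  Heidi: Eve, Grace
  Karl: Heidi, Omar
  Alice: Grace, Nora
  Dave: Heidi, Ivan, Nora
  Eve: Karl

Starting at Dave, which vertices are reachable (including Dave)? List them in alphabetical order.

Dave, Eve, Grace, Heidi, Ivan, Karl, Liam, Mona, Nora, Omar

Start at Dave.
Its neighbours: Heidi, Ivan, Nora.
Then their neighbours: Eve, Grace, Liam, Mona.
Then next layer: Karl, Omar.
Nothing further is reachable.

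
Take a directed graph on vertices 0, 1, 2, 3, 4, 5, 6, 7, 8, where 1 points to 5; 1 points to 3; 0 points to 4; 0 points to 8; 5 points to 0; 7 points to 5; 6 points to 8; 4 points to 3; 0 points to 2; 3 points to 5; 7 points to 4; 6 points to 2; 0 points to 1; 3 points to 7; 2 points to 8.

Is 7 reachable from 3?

Explore from 3.
Distance 1: reach 5, 7.
Found 7.

Yes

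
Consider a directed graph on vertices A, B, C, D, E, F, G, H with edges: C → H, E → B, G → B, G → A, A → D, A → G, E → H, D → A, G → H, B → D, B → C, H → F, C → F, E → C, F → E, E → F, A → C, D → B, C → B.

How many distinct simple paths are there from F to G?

2

F→E→B→D→A→G
F→E→C→B→D→A→G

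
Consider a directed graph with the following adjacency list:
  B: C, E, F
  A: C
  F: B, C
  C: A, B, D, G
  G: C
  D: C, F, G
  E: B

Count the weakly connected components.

1

From A: component {A, B, C, D, E, F, G}.
That's 1 component.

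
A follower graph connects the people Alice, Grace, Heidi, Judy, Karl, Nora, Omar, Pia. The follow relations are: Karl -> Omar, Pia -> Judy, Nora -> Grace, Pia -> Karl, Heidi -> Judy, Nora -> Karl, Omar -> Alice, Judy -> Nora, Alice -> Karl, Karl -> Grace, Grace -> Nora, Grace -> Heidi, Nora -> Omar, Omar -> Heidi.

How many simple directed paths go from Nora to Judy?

5

Nora→Grace→Heidi→Judy
Nora→Karl→Grace→Heidi→Judy
Nora→Karl→Omar→Heidi→Judy
Nora→Omar→Alice→Karl→Grace→Heidi→Judy
Nora→Omar→Heidi→Judy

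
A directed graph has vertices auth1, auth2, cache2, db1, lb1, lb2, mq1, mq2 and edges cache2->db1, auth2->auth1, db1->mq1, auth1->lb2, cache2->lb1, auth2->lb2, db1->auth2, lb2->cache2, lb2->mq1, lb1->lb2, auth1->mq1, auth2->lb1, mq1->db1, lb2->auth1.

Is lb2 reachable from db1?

Explore from db1.
Distance 1: reach auth2, mq1.
Distance 2: reach auth1, lb1, lb2.
Found lb2.

Yes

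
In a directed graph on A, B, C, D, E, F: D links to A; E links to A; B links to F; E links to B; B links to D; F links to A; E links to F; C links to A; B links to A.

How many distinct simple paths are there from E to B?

E→B

1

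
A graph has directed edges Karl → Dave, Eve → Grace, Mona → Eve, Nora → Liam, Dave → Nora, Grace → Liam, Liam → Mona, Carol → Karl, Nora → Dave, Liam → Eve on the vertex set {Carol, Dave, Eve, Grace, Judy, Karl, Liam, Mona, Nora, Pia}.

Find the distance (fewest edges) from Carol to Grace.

Distance 0: Carol.
Distance 1: Karl.
Distance 2: Dave.
Distance 3: Nora.
Distance 4: Liam.
Distance 5: Eve, Mona.
Distance 6: Grace — contains Grace.

6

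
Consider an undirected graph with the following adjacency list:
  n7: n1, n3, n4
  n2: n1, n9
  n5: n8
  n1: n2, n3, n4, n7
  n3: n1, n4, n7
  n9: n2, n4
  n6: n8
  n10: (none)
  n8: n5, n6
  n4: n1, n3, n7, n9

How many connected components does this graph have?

From n1: component {n1, n2, n3, n4, n7, n9}.
From n5: component {n5, n6, n8}.
From n10: component {n10}.
That's 3 components.

3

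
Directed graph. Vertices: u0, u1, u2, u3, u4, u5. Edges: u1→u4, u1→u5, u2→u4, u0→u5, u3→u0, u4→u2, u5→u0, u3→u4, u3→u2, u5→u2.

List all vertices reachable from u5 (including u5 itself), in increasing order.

Start at u5.
Its neighbours: u0, u2.
Then their neighbours: u4.
Nothing further is reachable.

u0, u2, u4, u5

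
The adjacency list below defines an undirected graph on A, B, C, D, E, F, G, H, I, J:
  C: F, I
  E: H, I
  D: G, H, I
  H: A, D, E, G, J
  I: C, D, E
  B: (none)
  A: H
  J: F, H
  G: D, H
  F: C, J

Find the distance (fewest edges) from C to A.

4

Distance 0: C.
Distance 1: F, I.
Distance 2: D, E, J.
Distance 3: G, H.
Distance 4: A — contains A.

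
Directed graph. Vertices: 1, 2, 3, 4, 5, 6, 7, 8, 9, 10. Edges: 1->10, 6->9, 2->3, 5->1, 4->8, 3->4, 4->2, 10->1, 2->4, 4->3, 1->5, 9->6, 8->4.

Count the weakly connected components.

4

From 1: component {1, 5, 10}.
From 2: component {2, 3, 4, 8}.
From 6: component {6, 9}.
From 7: component {7}.
That's 4 components.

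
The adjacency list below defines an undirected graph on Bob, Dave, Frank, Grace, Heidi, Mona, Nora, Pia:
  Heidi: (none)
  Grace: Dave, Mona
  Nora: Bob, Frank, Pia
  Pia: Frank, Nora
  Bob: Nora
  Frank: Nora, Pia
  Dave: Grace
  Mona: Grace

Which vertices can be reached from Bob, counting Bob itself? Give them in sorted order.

Bob, Frank, Nora, Pia

Start at Bob.
Its neighbours: Nora.
Then their neighbours: Frank, Pia.
Nothing further is reachable.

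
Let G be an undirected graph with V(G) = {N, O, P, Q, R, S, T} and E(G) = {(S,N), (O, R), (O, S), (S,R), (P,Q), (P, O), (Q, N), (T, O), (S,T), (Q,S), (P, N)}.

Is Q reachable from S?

Yes

Explore from S.
Distance 1: reach N, O, Q, R, T.
Found Q.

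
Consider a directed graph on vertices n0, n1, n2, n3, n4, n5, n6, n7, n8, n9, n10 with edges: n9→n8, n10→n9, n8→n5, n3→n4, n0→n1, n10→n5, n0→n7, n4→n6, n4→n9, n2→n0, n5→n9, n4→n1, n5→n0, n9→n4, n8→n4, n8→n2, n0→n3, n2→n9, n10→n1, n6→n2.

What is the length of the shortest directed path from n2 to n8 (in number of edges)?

Distance 0: n2.
Distance 1: n0, n9.
Distance 2: n1, n3, n4, n7, n8 — contains n8.

2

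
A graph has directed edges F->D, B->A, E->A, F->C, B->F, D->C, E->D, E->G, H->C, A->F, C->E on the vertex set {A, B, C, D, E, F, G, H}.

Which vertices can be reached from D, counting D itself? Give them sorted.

Start at D.
Its neighbours: C.
Then their neighbours: E.
Then next layer: A, G.
Then next layer: F.
Nothing further is reachable.

A, C, D, E, F, G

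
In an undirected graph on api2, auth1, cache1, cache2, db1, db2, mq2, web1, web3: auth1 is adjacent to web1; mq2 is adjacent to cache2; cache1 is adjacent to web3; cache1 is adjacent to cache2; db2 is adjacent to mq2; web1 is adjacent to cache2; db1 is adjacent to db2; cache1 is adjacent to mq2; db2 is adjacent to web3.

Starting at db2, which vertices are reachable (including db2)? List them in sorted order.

Start at db2.
Its neighbours: db1, mq2, web3.
Then their neighbours: cache1, cache2.
Then next layer: web1.
Then next layer: auth1.
Nothing further is reachable.

auth1, cache1, cache2, db1, db2, mq2, web1, web3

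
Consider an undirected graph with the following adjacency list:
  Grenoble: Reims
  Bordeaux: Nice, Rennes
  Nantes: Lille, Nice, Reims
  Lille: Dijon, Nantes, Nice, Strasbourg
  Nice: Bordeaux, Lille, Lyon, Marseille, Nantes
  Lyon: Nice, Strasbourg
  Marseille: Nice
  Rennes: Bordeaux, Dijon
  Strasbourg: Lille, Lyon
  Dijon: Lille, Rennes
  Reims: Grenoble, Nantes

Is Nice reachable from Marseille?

Explore from Marseille.
Distance 1: reach Nice.
Found Nice.

Yes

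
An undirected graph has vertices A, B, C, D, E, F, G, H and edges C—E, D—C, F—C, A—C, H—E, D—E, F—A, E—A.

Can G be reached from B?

No

B has no edges, so nothing is reachable from it.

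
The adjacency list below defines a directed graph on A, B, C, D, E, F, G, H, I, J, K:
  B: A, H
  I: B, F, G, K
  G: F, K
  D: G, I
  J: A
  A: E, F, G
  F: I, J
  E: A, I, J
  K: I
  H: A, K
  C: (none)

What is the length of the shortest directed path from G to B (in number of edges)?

3

Distance 0: G.
Distance 1: F, K.
Distance 2: I, J.
Distance 3: A, B — contains B.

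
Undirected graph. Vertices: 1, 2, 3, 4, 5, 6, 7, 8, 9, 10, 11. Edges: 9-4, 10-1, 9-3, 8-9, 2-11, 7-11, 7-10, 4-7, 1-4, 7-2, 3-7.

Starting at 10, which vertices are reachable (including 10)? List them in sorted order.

1, 2, 3, 4, 7, 8, 9, 10, 11

Start at 10.
Its neighbours: 1, 7.
Then their neighbours: 2, 3, 4, 11.
Then next layer: 9.
Then next layer: 8.
Nothing further is reachable.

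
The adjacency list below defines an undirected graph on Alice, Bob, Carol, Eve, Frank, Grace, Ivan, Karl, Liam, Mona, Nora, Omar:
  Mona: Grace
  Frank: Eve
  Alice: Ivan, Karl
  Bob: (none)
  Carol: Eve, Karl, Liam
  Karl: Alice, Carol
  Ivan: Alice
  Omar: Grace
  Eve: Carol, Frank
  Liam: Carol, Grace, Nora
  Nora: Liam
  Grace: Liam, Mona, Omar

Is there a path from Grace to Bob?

Explore from Grace.
Distance 1: reach Liam, Mona, Omar.
Distance 2: reach Carol, Nora.
Distance 3: reach Eve, Karl.
Distance 4: reach Alice, Frank.
Distance 5: reach Ivan.
The search is exhausted without reaching Bob; it lies in a different component.

No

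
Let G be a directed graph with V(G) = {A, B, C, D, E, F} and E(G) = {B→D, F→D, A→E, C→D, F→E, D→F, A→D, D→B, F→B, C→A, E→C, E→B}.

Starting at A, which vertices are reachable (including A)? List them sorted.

Start at A.
Its neighbours: D, E.
Then their neighbours: B, C, F.
Every vertex is now reached.

A, B, C, D, E, F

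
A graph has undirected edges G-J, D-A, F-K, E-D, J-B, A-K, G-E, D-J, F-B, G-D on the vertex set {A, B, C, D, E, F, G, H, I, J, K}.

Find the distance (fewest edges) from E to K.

Distance 0: E.
Distance 1: D, G.
Distance 2: A, J.
Distance 3: B, K — contains K.

3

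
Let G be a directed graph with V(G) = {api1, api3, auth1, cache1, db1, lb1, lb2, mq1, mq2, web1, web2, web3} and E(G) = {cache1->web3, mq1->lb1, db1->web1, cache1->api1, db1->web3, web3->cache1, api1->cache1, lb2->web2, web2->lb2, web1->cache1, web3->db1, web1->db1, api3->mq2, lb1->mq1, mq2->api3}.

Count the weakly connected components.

From api1: component {api1, cache1, db1, web1, web3}.
From api3: component {api3, mq2}.
From auth1: component {auth1}.
From lb1: component {lb1, mq1}.
From lb2: component {lb2, web2}.
That's 5 components.

5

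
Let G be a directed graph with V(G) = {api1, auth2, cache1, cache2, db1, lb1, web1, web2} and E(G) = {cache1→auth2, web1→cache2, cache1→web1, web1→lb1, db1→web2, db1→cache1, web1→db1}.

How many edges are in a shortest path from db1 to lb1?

Distance 0: db1.
Distance 1: cache1, web2.
Distance 2: auth2, web1.
Distance 3: cache2, lb1 — contains lb1.

3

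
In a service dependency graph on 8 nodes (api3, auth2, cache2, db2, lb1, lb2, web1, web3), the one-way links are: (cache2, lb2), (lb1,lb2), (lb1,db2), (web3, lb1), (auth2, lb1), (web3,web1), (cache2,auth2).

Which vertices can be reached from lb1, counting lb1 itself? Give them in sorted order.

Start at lb1.
Its neighbours: db2, lb2.
Nothing further is reachable.

db2, lb1, lb2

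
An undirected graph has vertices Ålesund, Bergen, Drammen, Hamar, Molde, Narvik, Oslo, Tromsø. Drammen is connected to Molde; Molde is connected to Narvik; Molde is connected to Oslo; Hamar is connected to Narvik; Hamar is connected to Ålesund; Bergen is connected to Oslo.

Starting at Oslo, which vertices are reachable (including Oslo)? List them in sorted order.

Start at Oslo.
Its neighbours: Bergen, Molde.
Then their neighbours: Drammen, Narvik.
Then next layer: Hamar.
Then next layer: Ålesund.
Nothing further is reachable.

Ålesund, Bergen, Drammen, Hamar, Molde, Narvik, Oslo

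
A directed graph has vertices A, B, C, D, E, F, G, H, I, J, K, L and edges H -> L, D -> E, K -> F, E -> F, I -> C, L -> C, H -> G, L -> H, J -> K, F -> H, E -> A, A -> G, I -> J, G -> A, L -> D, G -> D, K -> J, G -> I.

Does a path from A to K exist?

Explore from A.
Distance 1: reach G.
Distance 2: reach D, I.
Distance 3: reach C, E, J.
Distance 4: reach F, K.
Found K.

Yes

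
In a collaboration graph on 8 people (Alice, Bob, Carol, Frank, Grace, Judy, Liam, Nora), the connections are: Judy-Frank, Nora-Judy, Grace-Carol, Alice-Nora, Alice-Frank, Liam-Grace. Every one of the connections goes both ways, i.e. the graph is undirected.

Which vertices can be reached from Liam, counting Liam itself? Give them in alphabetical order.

Start at Liam.
Its neighbours: Grace.
Then their neighbours: Carol.
Nothing further is reachable.

Carol, Grace, Liam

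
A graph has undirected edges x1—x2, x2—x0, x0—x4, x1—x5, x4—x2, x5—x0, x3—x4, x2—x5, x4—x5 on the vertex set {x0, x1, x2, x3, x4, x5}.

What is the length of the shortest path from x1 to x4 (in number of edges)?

2

Distance 0: x1.
Distance 1: x2, x5.
Distance 2: x0, x4 — contains x4.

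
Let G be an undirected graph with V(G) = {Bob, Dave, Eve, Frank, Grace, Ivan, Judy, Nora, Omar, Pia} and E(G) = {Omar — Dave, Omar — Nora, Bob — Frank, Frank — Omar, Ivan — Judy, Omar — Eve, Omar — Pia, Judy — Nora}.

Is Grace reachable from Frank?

Explore from Frank.
Distance 1: reach Bob, Omar.
Distance 2: reach Dave, Eve, Nora, Pia.
Distance 3: reach Judy.
Distance 4: reach Ivan.
The search is exhausted without reaching Grace; it lies in a different component.

No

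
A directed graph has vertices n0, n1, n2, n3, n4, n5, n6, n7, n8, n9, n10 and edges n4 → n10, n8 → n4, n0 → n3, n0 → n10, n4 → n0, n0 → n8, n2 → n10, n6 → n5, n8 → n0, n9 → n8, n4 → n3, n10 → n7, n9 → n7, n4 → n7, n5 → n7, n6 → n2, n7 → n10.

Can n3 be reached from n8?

Explore from n8.
Distance 1: reach n0, n4.
Distance 2: reach n3, n7, n10.
Found n3.

Yes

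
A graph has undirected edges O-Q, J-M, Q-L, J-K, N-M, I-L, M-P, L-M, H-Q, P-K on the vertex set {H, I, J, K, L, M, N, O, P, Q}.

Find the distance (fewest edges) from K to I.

Distance 0: K.
Distance 1: J, P.
Distance 2: M.
Distance 3: L, N.
Distance 4: I, Q — contains I.

4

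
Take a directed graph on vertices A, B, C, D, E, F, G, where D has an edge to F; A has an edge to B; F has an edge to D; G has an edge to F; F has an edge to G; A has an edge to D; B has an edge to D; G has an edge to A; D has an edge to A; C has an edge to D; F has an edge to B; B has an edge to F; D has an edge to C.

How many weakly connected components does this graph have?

From A: component {A, B, C, D, F, G}.
From E: component {E}.
That's 2 components.

2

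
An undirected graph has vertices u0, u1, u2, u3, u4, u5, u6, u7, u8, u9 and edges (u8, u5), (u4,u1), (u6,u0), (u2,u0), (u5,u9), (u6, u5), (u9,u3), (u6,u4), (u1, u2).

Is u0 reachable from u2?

Explore from u2.
Distance 1: reach u0, u1.
Found u0.

Yes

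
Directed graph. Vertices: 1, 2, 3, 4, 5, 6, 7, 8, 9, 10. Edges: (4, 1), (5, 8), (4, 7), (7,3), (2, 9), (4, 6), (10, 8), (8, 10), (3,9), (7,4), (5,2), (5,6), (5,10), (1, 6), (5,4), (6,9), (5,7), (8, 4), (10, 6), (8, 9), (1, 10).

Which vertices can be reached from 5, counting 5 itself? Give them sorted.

Start at 5.
Its neighbours: 2, 4, 6, 7, 8, 10.
Then their neighbours: 1, 3, 9.
Every vertex is now reached.

1, 2, 3, 4, 5, 6, 7, 8, 9, 10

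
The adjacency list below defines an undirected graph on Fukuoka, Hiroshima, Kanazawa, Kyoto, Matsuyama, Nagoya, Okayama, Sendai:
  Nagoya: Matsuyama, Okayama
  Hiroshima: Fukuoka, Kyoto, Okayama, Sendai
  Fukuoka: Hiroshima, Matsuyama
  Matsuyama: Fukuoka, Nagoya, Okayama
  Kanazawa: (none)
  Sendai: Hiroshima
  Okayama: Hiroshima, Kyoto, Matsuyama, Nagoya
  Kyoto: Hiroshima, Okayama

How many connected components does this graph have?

From Fukuoka: component {Fukuoka, Hiroshima, Kyoto, Matsuyama, Nagoya, Okayama, Sendai}.
From Kanazawa: component {Kanazawa}.
That's 2 components.

2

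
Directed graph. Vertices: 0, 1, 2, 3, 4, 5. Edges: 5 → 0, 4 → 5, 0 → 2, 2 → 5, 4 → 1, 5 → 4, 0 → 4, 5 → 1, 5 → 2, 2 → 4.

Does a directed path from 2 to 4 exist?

Explore from 2.
Distance 1: reach 4, 5.
Found 4.

Yes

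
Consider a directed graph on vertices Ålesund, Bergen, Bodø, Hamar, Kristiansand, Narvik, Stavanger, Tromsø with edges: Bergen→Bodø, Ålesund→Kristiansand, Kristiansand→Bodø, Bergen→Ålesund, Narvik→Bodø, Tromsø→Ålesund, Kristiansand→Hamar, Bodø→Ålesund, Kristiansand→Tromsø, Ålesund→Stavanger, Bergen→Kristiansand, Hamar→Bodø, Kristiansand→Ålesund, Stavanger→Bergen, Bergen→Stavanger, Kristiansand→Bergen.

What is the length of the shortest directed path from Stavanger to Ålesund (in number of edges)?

Distance 0: Stavanger.
Distance 1: Bergen.
Distance 2: Ålesund, Bodø, Kristiansand — contains Ålesund.

2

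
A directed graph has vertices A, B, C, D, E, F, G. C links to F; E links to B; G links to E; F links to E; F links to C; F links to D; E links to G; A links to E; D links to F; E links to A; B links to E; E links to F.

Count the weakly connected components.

From A: component {A, B, C, D, E, F, G}.
That's 1 component.

1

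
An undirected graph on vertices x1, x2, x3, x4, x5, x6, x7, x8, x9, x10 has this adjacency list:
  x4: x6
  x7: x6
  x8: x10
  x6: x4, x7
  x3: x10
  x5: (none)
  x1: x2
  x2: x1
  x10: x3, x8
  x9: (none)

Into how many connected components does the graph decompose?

From x1: component {x1, x2}.
From x3: component {x3, x8, x10}.
From x4: component {x4, x6, x7}.
From x5: component {x5}.
From x9: component {x9}.
That's 5 components.

5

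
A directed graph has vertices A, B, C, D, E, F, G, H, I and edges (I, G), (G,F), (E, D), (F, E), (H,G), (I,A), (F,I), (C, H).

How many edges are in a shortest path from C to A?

5

Distance 0: C.
Distance 1: H.
Distance 2: G.
Distance 3: F.
Distance 4: E, I.
Distance 5: A, D — contains A.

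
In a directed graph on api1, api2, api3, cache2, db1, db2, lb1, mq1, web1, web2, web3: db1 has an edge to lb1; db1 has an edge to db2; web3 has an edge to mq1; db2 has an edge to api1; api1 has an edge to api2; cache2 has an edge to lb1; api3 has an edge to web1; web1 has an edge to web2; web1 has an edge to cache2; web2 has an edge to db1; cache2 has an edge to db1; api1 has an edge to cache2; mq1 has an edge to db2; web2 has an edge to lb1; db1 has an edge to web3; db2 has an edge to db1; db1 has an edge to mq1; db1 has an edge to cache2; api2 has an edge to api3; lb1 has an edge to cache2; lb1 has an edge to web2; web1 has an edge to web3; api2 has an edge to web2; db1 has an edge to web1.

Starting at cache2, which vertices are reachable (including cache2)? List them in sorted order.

api1, api2, api3, cache2, db1, db2, lb1, mq1, web1, web2, web3

Start at cache2.
Its neighbours: db1, lb1.
Then their neighbours: db2, mq1, web1, web2, web3.
Then next layer: api1.
Then next layer: api2.
Then next layer: api3.
Every vertex is now reached.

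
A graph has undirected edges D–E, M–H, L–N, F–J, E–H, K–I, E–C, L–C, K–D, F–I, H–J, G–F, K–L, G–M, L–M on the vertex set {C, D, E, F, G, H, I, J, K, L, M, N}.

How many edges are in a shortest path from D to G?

Distance 0: D.
Distance 1: E, K.
Distance 2: C, H, I, L.
Distance 3: F, J, M, N.
Distance 4: G — contains G.

4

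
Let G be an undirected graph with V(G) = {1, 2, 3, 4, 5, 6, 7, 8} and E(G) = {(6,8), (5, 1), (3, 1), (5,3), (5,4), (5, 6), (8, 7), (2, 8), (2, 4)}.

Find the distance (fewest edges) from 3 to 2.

3

Distance 0: 3.
Distance 1: 1, 5.
Distance 2: 4, 6.
Distance 3: 2, 8 — contains 2.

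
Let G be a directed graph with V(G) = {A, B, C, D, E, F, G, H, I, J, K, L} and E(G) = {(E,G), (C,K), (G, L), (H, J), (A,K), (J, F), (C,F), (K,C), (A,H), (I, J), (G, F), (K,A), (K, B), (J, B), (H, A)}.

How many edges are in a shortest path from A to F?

Distance 0: A.
Distance 1: H, K.
Distance 2: B, C, J.
Distance 3: F — contains F.

3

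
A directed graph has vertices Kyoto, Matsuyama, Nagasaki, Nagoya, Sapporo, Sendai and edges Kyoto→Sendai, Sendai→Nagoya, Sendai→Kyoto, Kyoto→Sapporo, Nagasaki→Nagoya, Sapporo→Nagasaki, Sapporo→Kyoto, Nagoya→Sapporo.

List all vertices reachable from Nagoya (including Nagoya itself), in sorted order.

Start at Nagoya.
Its neighbours: Sapporo.
Then their neighbours: Kyoto, Nagasaki.
Then next layer: Sendai.
Nothing further is reachable.

Kyoto, Nagasaki, Nagoya, Sapporo, Sendai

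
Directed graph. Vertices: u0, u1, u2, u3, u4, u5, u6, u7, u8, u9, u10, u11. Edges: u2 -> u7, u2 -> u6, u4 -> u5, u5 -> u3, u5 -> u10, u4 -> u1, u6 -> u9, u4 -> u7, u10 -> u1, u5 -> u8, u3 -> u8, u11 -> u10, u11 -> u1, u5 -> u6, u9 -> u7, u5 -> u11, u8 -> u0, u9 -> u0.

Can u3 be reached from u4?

Explore from u4.
Distance 1: reach u1, u5, u7.
Distance 2: reach u3, u6, u8, u10, u11.
Found u3.

Yes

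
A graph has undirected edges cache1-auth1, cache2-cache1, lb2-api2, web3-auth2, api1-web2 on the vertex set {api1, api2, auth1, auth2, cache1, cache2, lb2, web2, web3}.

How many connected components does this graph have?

4

From api1: component {api1, web2}.
From api2: component {api2, lb2}.
From auth1: component {auth1, cache1, cache2}.
From auth2: component {auth2, web3}.
That's 4 components.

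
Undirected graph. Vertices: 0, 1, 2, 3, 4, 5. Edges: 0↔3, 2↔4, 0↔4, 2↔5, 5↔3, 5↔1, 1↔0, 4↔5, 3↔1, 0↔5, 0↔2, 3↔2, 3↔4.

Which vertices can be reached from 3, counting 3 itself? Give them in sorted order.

Start at 3.
Its neighbours: 0, 1, 2, 4, 5.
Every vertex is now reached.

0, 1, 2, 3, 4, 5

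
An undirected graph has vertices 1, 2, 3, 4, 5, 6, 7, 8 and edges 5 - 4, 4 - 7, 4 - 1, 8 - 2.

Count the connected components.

4

From 1: component {1, 4, 5, 7}.
From 2: component {2, 8}.
From 3: component {3}.
From 6: component {6}.
That's 4 components.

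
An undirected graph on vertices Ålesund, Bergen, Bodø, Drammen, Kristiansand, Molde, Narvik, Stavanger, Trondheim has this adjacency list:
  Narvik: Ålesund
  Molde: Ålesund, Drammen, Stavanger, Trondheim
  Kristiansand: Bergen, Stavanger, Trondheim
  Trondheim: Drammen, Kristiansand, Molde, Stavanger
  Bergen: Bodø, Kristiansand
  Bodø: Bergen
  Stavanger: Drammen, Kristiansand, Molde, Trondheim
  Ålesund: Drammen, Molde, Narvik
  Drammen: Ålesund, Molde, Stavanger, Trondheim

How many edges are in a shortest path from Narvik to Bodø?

6

Distance 0: Narvik.
Distance 1: Ålesund.
Distance 2: Drammen, Molde.
Distance 3: Stavanger, Trondheim.
Distance 4: Kristiansand.
Distance 5: Bergen.
Distance 6: Bodø — contains Bodø.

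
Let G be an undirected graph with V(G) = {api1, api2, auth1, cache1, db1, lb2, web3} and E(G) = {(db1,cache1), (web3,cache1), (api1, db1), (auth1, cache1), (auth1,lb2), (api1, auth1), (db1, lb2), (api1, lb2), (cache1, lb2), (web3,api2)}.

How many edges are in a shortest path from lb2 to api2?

Distance 0: lb2.
Distance 1: api1, auth1, cache1, db1.
Distance 2: web3.
Distance 3: api2 — contains api2.

3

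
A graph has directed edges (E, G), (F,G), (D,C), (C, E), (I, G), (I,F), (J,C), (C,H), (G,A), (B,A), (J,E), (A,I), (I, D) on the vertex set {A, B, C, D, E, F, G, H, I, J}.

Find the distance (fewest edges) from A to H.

Distance 0: A.
Distance 1: I.
Distance 2: D, F, G.
Distance 3: C.
Distance 4: E, H — contains H.

4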